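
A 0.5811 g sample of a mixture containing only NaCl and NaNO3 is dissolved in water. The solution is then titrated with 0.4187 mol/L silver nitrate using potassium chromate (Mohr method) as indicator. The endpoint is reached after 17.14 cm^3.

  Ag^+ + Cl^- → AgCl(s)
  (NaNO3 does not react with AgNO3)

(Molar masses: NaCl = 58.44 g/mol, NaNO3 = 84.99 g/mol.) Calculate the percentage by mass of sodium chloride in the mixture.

n(AgNO3) = 0.01714 × 0.4187 = 7.177 × 10^-3 mol
Let x = n(NaCl), y = n(NaNO3).
Titrant: 1x = 7.177 × 10^-3;  mass: 58.44x + 84.99y = 0.5811
Solving, x = 7.177 × 10^-3 mol, y = 1.903 × 10^-3 mol
mass of NaCl = 7.177 × 10^-3 × 58.44 = 0.4194 g
% NaCl = 0.4194 / 0.5811 × 100 = 72.17 %

72.17 %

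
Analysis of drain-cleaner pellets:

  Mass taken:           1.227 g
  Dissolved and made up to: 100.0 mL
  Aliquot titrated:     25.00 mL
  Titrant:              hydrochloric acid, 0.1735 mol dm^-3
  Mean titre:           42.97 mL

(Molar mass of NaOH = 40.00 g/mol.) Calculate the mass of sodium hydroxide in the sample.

1.193 g

NaOH + HCl → NaCl + H2O
n(HCl) per titration = 0.04297 × 0.1735 = 7.455 × 10^-3 mol
n(NaOH) in each aliquot = 7.455 × 10^-3 mol (1:1 ratio)
n(NaOH) in the whole flask = 7.455 × 10^-3 × 100.0/25.00 = 0.02982 mol
mass of NaOH = 0.02982 × 40.00 = 1.193 g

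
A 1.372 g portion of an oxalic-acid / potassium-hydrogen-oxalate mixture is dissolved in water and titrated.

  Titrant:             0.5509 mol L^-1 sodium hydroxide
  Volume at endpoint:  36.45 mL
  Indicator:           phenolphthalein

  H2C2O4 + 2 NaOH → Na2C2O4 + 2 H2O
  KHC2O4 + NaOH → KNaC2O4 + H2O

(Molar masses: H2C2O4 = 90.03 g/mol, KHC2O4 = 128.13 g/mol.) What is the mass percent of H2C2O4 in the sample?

n(NaOH) = 0.03645 × 0.5509 = 0.02008 mol
Let x = n(H2C2O4), y = n(KHC2O4).
Titrant: 2x + 1y = 0.02008;  mass: 90.03x + 128.13y = 1.372
Solving, x = 7.224 × 10^-3 mol, y = 5.632 × 10^-3 mol
mass of H2C2O4 = 7.224 × 10^-3 × 90.03 = 0.6504 g
% H2C2O4 = 0.6504 / 1.372 × 100 = 47.41 %

47.41 %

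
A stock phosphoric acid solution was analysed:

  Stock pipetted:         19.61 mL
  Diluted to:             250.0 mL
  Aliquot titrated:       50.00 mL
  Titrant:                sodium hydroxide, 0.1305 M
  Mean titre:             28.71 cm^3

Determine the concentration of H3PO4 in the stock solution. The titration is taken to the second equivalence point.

H3PO4 + 2 NaOH → Na2HPO4 + 2 H2O
n(NaOH) = 0.02871 × 0.1305 = 3.747 × 10^-3 mol
From the 1:2 ratio, n(H3PO4) in the aliquot = 1/2 × 3.747 × 10^-3 = 1.873 × 10^-3 mol
[H3PO4]_dilute = 1.873 × 10^-3 / 0.05000 = 0.03747 mol/L
Dilution factor = 250.0 / 19.61 = 12.75
[H3PO4]_stock = 0.03747 × 12.75 = 0.4776 mol/L

0.4776 M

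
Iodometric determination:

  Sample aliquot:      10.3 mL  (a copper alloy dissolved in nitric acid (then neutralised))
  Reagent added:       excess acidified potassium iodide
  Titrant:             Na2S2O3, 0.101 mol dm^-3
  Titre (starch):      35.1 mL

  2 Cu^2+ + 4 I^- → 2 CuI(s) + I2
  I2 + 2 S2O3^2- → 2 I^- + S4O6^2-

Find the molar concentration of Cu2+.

0.344 mol/L

n(S2O3^2-) = 0.0351 × 0.101 = 3.55 × 10^-3 mol
n(I2) = n(S2O3^2-)/2 = 1.77 × 10^-3 mol
From the 2:1 ratio, n(Cu2+) in the aliquot = 2/1 × 1.77 × 10^-3 = 3.55 × 10^-3 mol
[Cu2+] = 3.55 × 10^-3 / 0.0103 = 0.344 mol/L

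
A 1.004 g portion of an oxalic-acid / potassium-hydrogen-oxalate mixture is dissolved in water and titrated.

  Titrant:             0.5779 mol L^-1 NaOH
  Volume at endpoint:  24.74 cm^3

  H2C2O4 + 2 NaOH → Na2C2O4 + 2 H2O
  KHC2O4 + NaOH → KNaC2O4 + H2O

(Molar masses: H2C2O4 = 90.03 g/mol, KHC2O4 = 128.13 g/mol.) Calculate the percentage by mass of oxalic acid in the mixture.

n(NaOH) = 0.02474 × 0.5779 = 0.01430 mol
Let x = n(H2C2O4), y = n(KHC2O4).
Titrant: 2x + 1y = 0.01430;  mass: 90.03x + 128.13y = 1.004
Solving, x = 4.980 × 10^-3 mol, y = 4.336 × 10^-3 mol
mass of H2C2O4 = 4.980 × 10^-3 × 90.03 = 0.4484 g
% H2C2O4 = 0.4484 / 1.004 × 100 = 44.66 %

44.66 %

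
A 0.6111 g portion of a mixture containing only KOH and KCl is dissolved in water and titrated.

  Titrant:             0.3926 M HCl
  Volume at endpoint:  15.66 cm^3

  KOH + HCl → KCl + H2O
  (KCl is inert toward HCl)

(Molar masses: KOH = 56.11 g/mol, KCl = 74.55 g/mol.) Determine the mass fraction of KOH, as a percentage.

56.45 %

n(HCl) = 0.01566 × 0.3926 = 6.148 × 10^-3 mol
Let x = n(KOH), y = n(KCl).
Titrant: 1x = 6.148 × 10^-3;  mass: 56.11x + 74.55y = 0.6111
Solving, x = 6.148 × 10^-3 mol, y = 3.570 × 10^-3 mol
mass of KOH = 6.148 × 10^-3 × 56.11 = 0.3450 g
% KOH = 0.3450 / 0.6111 × 100 = 56.45 %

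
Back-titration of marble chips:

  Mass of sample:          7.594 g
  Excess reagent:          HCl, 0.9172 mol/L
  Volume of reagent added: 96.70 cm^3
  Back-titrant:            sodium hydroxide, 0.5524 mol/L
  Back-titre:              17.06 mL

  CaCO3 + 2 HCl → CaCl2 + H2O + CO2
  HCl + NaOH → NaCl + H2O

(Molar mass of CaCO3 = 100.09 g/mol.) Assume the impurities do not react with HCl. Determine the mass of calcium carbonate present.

n(HCl) added = 0.09670 × 0.9172 = 0.08869 mol
n(NaOH) used in back-titration = 0.01706 × 0.5524 = 9.424 × 10^-3 mol
n(HCl) left over = 9.424 × 10^-3 mol (1:1 ratio)
n(HCl) consumed by analyte = 0.08869 − 9.424 × 10^-3 = 0.07927 mol
From the 1:2 ratio, n(CaCO3) = 1/2 × 0.07927 = 0.03963 mol
mass of CaCO3 = 0.03963 × 100.09 = 3.967 g

3.967 g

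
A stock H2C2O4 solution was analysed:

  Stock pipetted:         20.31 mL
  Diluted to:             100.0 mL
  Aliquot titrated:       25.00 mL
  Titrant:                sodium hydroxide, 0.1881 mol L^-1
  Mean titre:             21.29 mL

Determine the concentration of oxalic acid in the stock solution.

0.3944 mol/L

H2C2O4 + 2 NaOH → Na2C2O4 + 2 H2O
n(NaOH) = 0.02129 × 0.1881 = 4.005 × 10^-3 mol
From the 1:2 ratio, n(H2C2O4) in the aliquot = 1/2 × 4.005 × 10^-3 = 2.002 × 10^-3 mol
[H2C2O4]_dilute = 2.002 × 10^-3 / 0.02500 = 0.08009 mol/L
Dilution factor = 100.0 / 20.31 = 4.924
[H2C2O4]_stock = 0.08009 × 4.924 = 0.3944 mol/L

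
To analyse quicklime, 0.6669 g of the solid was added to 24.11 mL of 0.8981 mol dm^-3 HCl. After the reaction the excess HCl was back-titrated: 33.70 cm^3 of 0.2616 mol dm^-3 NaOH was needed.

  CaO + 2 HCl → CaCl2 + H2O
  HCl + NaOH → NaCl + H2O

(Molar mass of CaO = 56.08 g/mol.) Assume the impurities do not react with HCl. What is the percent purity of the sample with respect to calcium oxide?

53.97 %

n(HCl) added = 0.02411 × 0.8981 = 0.02165 mol
n(NaOH) used in back-titration = 0.03370 × 0.2616 = 8.816 × 10^-3 mol
n(HCl) left over = 8.816 × 10^-3 mol (1:1 ratio)
n(HCl) consumed by analyte = 0.02165 − 8.816 × 10^-3 = 0.01284 mol
From the 1:2 ratio, n(CaO) = 1/2 × 0.01284 = 6.419 × 10^-3 mol
mass of CaO = 6.419 × 10^-3 × 56.08 = 0.3600 g
% CaO = 0.3600 / 0.6669 × 100 = 53.97 %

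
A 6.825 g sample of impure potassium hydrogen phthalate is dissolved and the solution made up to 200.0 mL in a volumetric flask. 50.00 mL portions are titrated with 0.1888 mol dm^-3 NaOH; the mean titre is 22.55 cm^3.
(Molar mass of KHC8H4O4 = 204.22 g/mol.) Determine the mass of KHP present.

KHC8H4O4 + NaOH → KNaC8H4O4 + H2O
n(NaOH) per titration = 0.02255 × 0.1888 = 4.257 × 10^-3 mol
n(KHC8H4O4) in each aliquot = 4.257 × 10^-3 mol (1:1 ratio)
n(KHC8H4O4) in the whole flask = 4.257 × 10^-3 × 200.0/50.00 = 0.01703 mol
mass of KHC8H4O4 = 0.01703 × 204.22 = 3.478 g

3.478 g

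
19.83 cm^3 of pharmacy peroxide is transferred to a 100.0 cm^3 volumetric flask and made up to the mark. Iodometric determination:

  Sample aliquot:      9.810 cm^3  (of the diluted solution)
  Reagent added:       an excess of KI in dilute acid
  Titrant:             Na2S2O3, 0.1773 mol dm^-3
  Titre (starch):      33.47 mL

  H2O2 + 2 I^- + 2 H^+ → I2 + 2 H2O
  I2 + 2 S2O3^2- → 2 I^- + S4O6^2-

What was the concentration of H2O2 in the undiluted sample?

1.525 mol/L

n(S2O3^2-) = 0.03347 × 0.1773 = 5.934 × 10^-3 mol
n(I2) = n(S2O3^2-)/2 = 2.967 × 10^-3 mol
n(H2O2) in the aliquot = 2.967 × 10^-3 mol (1:1 ratio)
[H2O2]_dilute = 2.967 × 10^-3 / 0.009810 = 0.3025 mol/L
[H2O2]_original = 0.3025 × 100.0/19.83 = 1.525 mol/L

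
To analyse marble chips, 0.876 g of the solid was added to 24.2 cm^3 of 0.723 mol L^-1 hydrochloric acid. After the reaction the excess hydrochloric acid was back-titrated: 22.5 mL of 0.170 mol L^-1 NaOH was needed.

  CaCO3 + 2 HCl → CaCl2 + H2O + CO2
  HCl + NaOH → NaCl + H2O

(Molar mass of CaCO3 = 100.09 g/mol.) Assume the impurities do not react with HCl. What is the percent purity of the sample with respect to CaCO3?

78.1 %

n(HCl) added = 0.0242 × 0.723 = 0.0175 mol
n(NaOH) used in back-titration = 0.0225 × 0.170 = 3.83 × 10^-3 mol
n(HCl) left over = 3.83 × 10^-3 mol (1:1 ratio)
n(HCl) consumed by analyte = 0.0175 − 3.83 × 10^-3 = 0.0137 mol
From the 1:2 ratio, n(CaCO3) = 1/2 × 0.0137 = 6.84 × 10^-3 mol
mass of CaCO3 = 6.84 × 10^-3 × 100.09 = 0.684 g
% CaCO3 = 0.684 / 0.876 × 100 = 78.1 %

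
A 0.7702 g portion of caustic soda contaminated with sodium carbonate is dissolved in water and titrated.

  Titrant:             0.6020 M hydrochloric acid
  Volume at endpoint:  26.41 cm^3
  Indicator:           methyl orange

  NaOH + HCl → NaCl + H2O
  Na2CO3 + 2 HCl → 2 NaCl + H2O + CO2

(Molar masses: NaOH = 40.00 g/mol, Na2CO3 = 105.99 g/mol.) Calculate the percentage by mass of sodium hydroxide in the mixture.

n(HCl) = 0.02641 × 0.6020 = 0.01590 mol
Let x = n(NaOH), y = n(Na2CO3).
Titrant: 1x + 2y = 0.01590;  mass: 40.00x + 105.99y = 0.7702
Solving, x = 5.568 × 10^-3 mol, y = 5.165 × 10^-3 mol
mass of NaOH = 5.568 × 10^-3 × 40.00 = 0.2227 g
% NaOH = 0.2227 / 0.7702 × 100 = 28.92 %

28.92 %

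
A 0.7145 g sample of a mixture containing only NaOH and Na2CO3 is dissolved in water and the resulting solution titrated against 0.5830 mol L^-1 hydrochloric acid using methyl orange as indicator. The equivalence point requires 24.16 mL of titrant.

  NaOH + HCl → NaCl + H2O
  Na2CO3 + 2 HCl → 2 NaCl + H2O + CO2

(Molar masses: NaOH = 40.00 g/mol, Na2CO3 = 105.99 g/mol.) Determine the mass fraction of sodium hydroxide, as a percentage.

n(HCl) = 0.02416 × 0.5830 = 0.01409 mol
Let x = n(NaOH), y = n(Na2CO3).
Titrant: 1x + 2y = 0.01409;  mass: 40.00x + 105.99y = 0.7145
Solving, x = 2.459 × 10^-3 mol, y = 5.813 × 10^-3 mol
mass of NaOH = 2.459 × 10^-3 × 40.00 = 0.09834 g
% NaOH = 0.09834 / 0.7145 × 100 = 13.76 %

13.76 %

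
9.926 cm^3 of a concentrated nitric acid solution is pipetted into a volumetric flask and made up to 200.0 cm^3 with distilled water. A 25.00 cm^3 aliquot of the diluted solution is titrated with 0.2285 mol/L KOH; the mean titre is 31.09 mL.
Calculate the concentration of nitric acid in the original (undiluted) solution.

5.726 mol/L

HNO3 + KOH → KNO3 + H2O
n(KOH) = 0.03109 × 0.2285 = 7.104 × 10^-3 mol
n(HNO3) in the aliquot = 7.104 × 10^-3 mol (1:1 ratio)
[HNO3]_dilute = 7.104 × 10^-3 / 0.02500 = 0.2842 mol/L
Dilution factor = 200.0 / 9.926 = 20.15
[HNO3]_stock = 0.2842 × 20.15 = 5.726 mol/L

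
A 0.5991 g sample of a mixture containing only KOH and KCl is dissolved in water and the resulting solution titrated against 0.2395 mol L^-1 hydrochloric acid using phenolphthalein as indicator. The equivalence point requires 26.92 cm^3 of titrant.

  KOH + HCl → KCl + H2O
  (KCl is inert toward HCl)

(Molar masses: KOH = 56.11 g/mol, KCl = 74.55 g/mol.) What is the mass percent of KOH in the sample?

n(HCl) = 0.02692 × 0.2395 = 6.447 × 10^-3 mol
Let x = n(KOH), y = n(KCl).
Titrant: 1x = 6.447 × 10^-3;  mass: 56.11x + 74.55y = 0.5991
Solving, x = 6.447 × 10^-3 mol, y = 3.184 × 10^-3 mol
mass of KOH = 6.447 × 10^-3 × 56.11 = 0.3618 g
% KOH = 0.3618 / 0.5991 × 100 = 60.38 %

60.38 %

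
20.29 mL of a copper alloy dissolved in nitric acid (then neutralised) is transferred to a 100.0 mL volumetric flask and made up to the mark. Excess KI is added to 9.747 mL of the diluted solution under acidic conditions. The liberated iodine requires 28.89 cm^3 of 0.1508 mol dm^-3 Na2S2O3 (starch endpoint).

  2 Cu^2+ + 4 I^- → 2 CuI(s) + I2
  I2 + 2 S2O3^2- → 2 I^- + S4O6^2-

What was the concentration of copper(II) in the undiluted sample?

2.203 mol/L

n(S2O3^2-) = 0.02889 × 0.1508 = 4.357 × 10^-3 mol
n(I2) = n(S2O3^2-)/2 = 2.178 × 10^-3 mol
From the 2:1 ratio, n(Cu2+) in the aliquot = 2/1 × 2.178 × 10^-3 = 4.357 × 10^-3 mol
[Cu2+]_dilute = 4.357 × 10^-3 / 0.009747 = 0.4470 mol/L
[Cu2+]_original = 0.4470 × 100.0/20.29 = 2.203 mol/L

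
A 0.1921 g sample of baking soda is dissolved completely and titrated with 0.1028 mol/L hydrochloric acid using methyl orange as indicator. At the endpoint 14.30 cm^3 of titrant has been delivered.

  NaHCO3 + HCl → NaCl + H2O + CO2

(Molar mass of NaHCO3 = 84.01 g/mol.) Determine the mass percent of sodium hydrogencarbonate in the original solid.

64.29 %

n(HCl) = 0.01430 L × 0.1028 mol/L = 1.470 × 10^-3 mol
n(NaHCO3) = 1.470 × 10^-3 mol (1:1 ratio)
mass of NaHCO3 = 1.470 × 10^-3 × 84.01 g/mol = 0.1235 g
% NaHCO3 = 0.1235 / 0.1921 × 100 = 64.29 %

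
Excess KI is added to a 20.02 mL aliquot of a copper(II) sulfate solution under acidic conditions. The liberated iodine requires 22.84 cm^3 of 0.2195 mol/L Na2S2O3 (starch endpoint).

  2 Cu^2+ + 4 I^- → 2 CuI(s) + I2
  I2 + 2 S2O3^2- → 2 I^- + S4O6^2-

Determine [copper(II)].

0.2504 mol/L

n(S2O3^2-) = 0.02284 × 0.2195 = 5.013 × 10^-3 mol
n(I2) = n(S2O3^2-)/2 = 2.507 × 10^-3 mol
From the 2:1 ratio, n(Cu2+) in the aliquot = 2/1 × 2.507 × 10^-3 = 5.013 × 10^-3 mol
[Cu2+] = 5.013 × 10^-3 / 0.02002 = 0.2504 mol/L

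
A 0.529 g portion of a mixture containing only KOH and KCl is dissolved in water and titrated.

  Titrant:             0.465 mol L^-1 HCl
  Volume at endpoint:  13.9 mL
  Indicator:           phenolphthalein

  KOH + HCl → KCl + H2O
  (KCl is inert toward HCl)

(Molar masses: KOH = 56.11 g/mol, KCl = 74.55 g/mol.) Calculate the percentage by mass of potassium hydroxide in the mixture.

n(HCl) = 0.0139 × 0.465 = 6.46 × 10^-3 mol
Let x = n(KOH), y = n(KCl).
Titrant: 1x = 6.46 × 10^-3;  mass: 56.11x + 74.55y = 0.529
Solving, x = 6.46 × 10^-3 mol, y = 2.23 × 10^-3 mol
mass of KOH = 6.46 × 10^-3 × 56.11 = 0.363 g
% KOH = 0.363 / 0.529 × 100 = 68.6 %

68.6 %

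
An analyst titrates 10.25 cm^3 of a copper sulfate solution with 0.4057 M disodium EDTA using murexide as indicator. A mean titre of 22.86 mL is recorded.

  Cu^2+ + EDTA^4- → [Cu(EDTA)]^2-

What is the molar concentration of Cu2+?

0.9048 M

n(EDTA) = 0.02286 L × 0.4057 mol/L = 9.274 × 10^-3 mol
n(Cu2+) = 9.274 × 10^-3 mol (1:1 mole ratio)
[Cu2+] = 9.274 × 10^-3 mol / 0.01025 L = 0.9048 mol/L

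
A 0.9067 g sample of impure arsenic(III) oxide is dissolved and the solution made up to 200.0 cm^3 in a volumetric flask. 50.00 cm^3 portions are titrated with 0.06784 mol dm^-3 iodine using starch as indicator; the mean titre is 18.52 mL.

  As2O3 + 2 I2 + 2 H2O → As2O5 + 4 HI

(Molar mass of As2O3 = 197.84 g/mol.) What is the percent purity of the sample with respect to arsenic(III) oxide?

n(I2) per titration = 0.01852 × 0.06784 = 1.256 × 10^-3 mol
From the 1:2 ratio, n(As2O3) in each aliquot = 1/2 × 1.256 × 10^-3 = 6.282 × 10^-4 mol
n(As2O3) in the whole flask = 6.282 × 10^-4 × 200.0/50.00 = 2.513 × 10^-3 mol
mass of As2O3 = 2.513 × 10^-3 × 197.84 = 0.4971 g
% As2O3 = 0.4971 / 0.9067 × 100 = 54.83 %

54.83 %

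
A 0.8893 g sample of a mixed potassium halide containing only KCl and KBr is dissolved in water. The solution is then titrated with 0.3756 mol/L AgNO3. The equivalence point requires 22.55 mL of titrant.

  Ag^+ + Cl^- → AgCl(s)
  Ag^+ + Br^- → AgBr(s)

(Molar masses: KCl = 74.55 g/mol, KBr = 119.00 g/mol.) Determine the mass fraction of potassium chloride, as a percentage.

n(AgNO3) = 0.02255 × 0.3756 = 8.470 × 10^-3 mol
Let x = n(KCl), y = n(KBr).
Titrant: 1x + 1y = 8.470 × 10^-3;  mass: 74.55x + 119.00y = 0.8893
Solving, x = 2.668 × 10^-3 mol, y = 5.802 × 10^-3 mol
mass of KCl = 2.668 × 10^-3 × 74.55 = 0.1989 g
% KCl = 0.1989 / 0.8893 × 100 = 22.37 %

22.37 %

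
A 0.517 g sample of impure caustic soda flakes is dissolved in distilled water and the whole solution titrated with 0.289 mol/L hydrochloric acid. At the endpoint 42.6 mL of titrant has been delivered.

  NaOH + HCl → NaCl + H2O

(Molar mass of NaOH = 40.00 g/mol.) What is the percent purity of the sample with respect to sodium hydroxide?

n(HCl) = 0.0426 L × 0.289 mol/L = 0.0123 mol
n(NaOH) = 0.0123 mol (1:1 ratio)
mass of NaOH = 0.0123 × 40.00 g/mol = 0.492 g
% NaOH = 0.492 / 0.517 × 100 = 95.3 %

95.3 %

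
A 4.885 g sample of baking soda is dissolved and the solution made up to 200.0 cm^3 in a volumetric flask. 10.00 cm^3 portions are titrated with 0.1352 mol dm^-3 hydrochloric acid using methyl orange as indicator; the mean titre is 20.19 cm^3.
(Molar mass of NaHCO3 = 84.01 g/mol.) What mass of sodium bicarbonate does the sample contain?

NaHCO3 + HCl → NaCl + H2O + CO2
n(HCl) per titration = 0.02019 × 0.1352 = 2.730 × 10^-3 mol
n(NaHCO3) in each aliquot = 2.730 × 10^-3 mol (1:1 ratio)
n(NaHCO3) in the whole flask = 2.730 × 10^-3 × 200.0/10.00 = 0.05459 mol
mass of NaHCO3 = 0.05459 × 84.01 = 4.586 g

4.586 g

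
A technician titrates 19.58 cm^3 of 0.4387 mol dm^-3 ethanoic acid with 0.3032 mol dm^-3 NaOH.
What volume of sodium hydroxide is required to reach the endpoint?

CH3COOH + NaOH → CH3COONa + H2O
n(CH3COOH) = 0.01958 L × 0.4387 mol/L = 8.590 × 10^-3 mol
n(NaOH) = 8.590 × 10^-3 mol (1:1 stoichiometry)
V(NaOH) = 8.590 × 10^-3 mol / 0.3032 mol/L = 0.02833 L = 28.33 mL

28.33 mL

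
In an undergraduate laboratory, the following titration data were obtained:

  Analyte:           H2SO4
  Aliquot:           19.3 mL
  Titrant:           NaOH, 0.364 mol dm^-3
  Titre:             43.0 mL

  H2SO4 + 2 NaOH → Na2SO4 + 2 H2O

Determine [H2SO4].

n(NaOH) = 0.0430 L × 0.364 mol/L = 0.0157 mol
From the 1:2 mole ratio, n(H2SO4) = 1/2 × 0.0157 = 7.83 × 10^-3 mol
[H2SO4] = 7.83 × 10^-3 mol / 0.0193 L = 0.405 mol/L

0.405 mol/L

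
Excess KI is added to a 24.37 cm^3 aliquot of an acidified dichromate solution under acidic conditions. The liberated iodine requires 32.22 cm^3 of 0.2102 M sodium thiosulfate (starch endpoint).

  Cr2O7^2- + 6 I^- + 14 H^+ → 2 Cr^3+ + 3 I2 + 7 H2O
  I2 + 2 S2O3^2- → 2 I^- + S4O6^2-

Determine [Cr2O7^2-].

n(S2O3^2-) = 0.03222 × 0.2102 = 6.773 × 10^-3 mol
n(I2) = n(S2O3^2-)/2 = 3.386 × 10^-3 mol
From the 1:3 ratio, n(Cr2O7^2-) in the aliquot = 1/3 × 3.386 × 10^-3 = 1.129 × 10^-3 mol
[Cr2O7^2-] = 1.129 × 10^-3 / 0.02437 = 0.04632 mol/L

0.04632 M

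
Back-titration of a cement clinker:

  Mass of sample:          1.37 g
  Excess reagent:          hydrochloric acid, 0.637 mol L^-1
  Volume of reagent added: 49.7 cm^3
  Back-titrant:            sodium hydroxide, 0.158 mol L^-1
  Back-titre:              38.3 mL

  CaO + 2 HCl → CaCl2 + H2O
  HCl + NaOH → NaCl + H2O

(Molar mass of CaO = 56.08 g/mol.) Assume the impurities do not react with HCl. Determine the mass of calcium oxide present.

n(HCl) added = 0.0497 × 0.637 = 0.0317 mol
n(NaOH) used in back-titration = 0.0383 × 0.158 = 6.05 × 10^-3 mol
n(HCl) left over = 6.05 × 10^-3 mol (1:1 ratio)
n(HCl) consumed by analyte = 0.0317 − 6.05 × 10^-3 = 0.0256 mol
From the 1:2 ratio, n(CaO) = 1/2 × 0.0256 = 0.0128 mol
mass of CaO = 0.0128 × 56.08 = 0.718 g

0.718 g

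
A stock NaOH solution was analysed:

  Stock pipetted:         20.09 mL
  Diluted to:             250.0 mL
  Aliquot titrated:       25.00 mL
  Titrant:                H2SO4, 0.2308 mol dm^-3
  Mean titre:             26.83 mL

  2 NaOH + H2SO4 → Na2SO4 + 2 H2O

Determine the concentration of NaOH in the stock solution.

6.165 mol/L

n(H2SO4) = 0.02683 × 0.2308 = 6.192 × 10^-3 mol
From the 2:1 ratio, n(NaOH) in the aliquot = 2/1 × 6.192 × 10^-3 = 0.01238 mol
[NaOH]_dilute = 0.01238 / 0.02500 = 0.4954 mol/L
Dilution factor = 250.0 / 20.09 = 12.44
[NaOH]_stock = 0.4954 × 12.44 = 6.165 mol/L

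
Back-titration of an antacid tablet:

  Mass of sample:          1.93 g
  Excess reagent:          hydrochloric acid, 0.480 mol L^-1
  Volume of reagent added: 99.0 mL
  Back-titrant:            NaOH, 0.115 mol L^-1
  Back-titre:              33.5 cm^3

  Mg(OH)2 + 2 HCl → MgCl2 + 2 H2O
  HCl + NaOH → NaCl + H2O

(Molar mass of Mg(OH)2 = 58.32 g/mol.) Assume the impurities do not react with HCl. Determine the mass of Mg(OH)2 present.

n(HCl) added = 0.0990 × 0.480 = 0.0475 mol
n(NaOH) used in back-titration = 0.0335 × 0.115 = 3.85 × 10^-3 mol
n(HCl) left over = 3.85 × 10^-3 mol (1:1 ratio)
n(HCl) consumed by analyte = 0.0475 − 3.85 × 10^-3 = 0.0437 mol
From the 1:2 ratio, n(Mg(OH)2) = 1/2 × 0.0437 = 0.0218 mol
mass of Mg(OH)2 = 0.0218 × 58.32 = 1.27 g

1.27 g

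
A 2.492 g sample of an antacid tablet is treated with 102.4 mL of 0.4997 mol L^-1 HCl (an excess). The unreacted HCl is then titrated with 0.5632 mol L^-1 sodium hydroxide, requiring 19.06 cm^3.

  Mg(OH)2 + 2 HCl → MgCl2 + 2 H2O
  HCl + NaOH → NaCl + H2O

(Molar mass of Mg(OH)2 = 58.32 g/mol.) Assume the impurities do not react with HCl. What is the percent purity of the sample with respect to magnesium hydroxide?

n(HCl) added = 0.1024 × 0.4997 = 0.05117 mol
n(NaOH) used in back-titration = 0.01906 × 0.5632 = 0.01073 mol
n(HCl) left over = 0.01073 mol (1:1 ratio)
n(HCl) consumed by analyte = 0.05117 − 0.01073 = 0.04043 mol
From the 1:2 ratio, n(Mg(OH)2) = 1/2 × 0.04043 = 0.02022 mol
mass of Mg(OH)2 = 0.02022 × 58.32 = 1.179 g
% Mg(OH)2 = 1.179 / 2.492 × 100 = 47.31 %

47.31 %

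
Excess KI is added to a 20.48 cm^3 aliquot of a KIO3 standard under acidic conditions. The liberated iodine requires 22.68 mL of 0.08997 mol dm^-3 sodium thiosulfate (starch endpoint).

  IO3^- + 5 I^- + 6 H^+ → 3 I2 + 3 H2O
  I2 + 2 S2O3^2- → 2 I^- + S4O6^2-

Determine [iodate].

n(S2O3^2-) = 0.02268 × 0.08997 = 2.041 × 10^-3 mol
n(I2) = n(S2O3^2-)/2 = 1.020 × 10^-3 mol
From the 1:3 ratio, n(IO3^-) in the aliquot = 1/3 × 1.020 × 10^-3 = 3.401 × 10^-4 mol
[IO3^-] = 3.401 × 10^-4 / 0.02048 = 0.01661 mol/L

0.01661 mol/L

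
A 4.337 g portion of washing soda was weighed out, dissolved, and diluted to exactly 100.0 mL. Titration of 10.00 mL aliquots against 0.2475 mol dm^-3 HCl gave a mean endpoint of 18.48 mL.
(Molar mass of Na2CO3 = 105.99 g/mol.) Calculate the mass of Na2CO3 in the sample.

2.424 g

Na2CO3 + 2 HCl → 2 NaCl + H2O + CO2
n(HCl) per titration = 0.01848 × 0.2475 = 4.574 × 10^-3 mol
From the 1:2 ratio, n(Na2CO3) in each aliquot = 1/2 × 4.574 × 10^-3 = 2.287 × 10^-3 mol
n(Na2CO3) in the whole flask = 2.287 × 10^-3 × 100.0/10.00 = 0.02287 mol
mass of Na2CO3 = 0.02287 × 105.99 = 2.424 g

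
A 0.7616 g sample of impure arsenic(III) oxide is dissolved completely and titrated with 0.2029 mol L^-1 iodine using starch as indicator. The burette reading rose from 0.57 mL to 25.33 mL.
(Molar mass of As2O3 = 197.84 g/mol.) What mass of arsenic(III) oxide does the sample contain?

0.4970 g

As2O3 + 2 I2 + 2 H2O → As2O5 + 4 HI
n(I2) = 0.02476 L × 0.2029 mol/L = 5.024 × 10^-3 mol
From the 1:2 ratio, n(As2O3) = 1/2 × 5.024 × 10^-3 = 2.512 × 10^-3 mol
mass of As2O3 = 2.512 × 10^-3 × 197.84 g/mol = 0.4970 g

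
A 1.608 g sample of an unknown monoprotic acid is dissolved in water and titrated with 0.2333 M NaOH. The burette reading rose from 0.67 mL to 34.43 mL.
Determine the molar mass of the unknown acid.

n(NaOH) = 0.03376 L × 0.2333 mol/L = 7.876 × 10^-3 mol
n(HA) = 7.876 × 10^-3 mol (1:1 ratio)
M = m / n = 1.608 g / 7.876 × 10^-3 mol = 204.2 g/mol

204.2 g/mol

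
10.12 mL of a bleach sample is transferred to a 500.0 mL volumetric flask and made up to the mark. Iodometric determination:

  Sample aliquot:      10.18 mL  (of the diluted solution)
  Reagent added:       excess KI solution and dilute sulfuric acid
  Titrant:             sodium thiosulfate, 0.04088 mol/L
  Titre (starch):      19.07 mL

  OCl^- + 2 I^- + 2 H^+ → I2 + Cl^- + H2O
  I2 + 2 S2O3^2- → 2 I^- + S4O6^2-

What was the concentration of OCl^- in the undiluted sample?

1.892 mol/L

n(S2O3^2-) = 0.01907 × 0.04088 = 7.796 × 10^-4 mol
n(I2) = n(S2O3^2-)/2 = 3.898 × 10^-4 mol
n(OCl^-) in the aliquot = 3.898 × 10^-4 mol (1:1 ratio)
[OCl^-]_dilute = 3.898 × 10^-4 / 0.01018 = 0.03829 mol/L
[OCl^-]_original = 0.03829 × 500.0/10.12 = 1.892 mol/L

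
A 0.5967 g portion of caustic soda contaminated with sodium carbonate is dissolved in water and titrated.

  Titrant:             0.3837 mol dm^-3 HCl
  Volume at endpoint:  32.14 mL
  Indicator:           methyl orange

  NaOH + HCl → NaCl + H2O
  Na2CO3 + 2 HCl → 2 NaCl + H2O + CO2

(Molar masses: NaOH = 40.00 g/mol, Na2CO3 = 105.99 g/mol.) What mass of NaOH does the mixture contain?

0.1750 g

n(HCl) = 0.03214 × 0.3837 = 0.01233 mol
Let x = n(NaOH), y = n(Na2CO3).
Titrant: 1x + 2y = 0.01233;  mass: 40.00x + 105.99y = 0.5967
Solving, x = 4.374 × 10^-3 mol, y = 3.979 × 10^-3 mol
mass of NaOH = 4.374 × 10^-3 × 40.00 = 0.1750 g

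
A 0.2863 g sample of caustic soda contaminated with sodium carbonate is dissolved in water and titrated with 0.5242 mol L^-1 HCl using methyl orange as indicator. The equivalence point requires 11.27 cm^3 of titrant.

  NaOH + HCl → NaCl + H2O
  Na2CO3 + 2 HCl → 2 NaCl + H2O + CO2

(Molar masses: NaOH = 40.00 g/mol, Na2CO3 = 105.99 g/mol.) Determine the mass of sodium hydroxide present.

0.08243 g

n(HCl) = 0.01127 × 0.5242 = 5.908 × 10^-3 mol
Let x = n(NaOH), y = n(Na2CO3).
Titrant: 1x + 2y = 5.908 × 10^-3;  mass: 40.00x + 105.99y = 0.2863
Solving, x = 2.061 × 10^-3 mol, y = 1.923 × 10^-3 mol
mass of NaOH = 2.061 × 10^-3 × 40.00 = 0.08243 g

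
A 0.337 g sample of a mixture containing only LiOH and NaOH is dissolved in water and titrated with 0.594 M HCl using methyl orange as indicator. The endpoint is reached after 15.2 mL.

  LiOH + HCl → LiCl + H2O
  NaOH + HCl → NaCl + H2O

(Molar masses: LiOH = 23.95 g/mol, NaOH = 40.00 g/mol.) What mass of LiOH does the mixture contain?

n(HCl) = 0.0152 × 0.594 = 9.03 × 10^-3 mol
Let x = n(LiOH), y = n(NaOH).
Titrant: 1x + 1y = 9.03 × 10^-3;  mass: 23.95x + 40.00y = 0.337
Solving, x = 1.50 × 10^-3 mol, y = 7.52 × 10^-3 mol
mass of LiOH = 1.50 × 10^-3 × 23.95 = 0.0360 g

0.0360 g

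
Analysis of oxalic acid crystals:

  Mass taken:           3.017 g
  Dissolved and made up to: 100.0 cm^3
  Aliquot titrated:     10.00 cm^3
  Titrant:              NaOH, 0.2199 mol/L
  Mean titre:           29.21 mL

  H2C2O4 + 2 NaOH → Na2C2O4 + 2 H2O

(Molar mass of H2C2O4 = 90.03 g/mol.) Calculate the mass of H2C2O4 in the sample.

n(NaOH) per titration = 0.02921 × 0.2199 = 6.423 × 10^-3 mol
From the 1:2 ratio, n(H2C2O4) in each aliquot = 1/2 × 6.423 × 10^-3 = 3.212 × 10^-3 mol
n(H2C2O4) in the whole flask = 3.212 × 10^-3 × 100.0/10.00 = 0.03212 mol
mass of H2C2O4 = 0.03212 × 90.03 = 2.891 g

2.891 g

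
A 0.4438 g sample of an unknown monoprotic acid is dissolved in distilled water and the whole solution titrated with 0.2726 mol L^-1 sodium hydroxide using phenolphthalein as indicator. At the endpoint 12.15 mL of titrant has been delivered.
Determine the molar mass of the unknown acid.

134.0 g/mol

n(NaOH) = 0.01215 L × 0.2726 mol/L = 3.312 × 10^-3 mol
n(HA) = 3.312 × 10^-3 mol (1:1 ratio)
M = m / n = 0.4438 g / 3.312 × 10^-3 mol = 134.0 g/mol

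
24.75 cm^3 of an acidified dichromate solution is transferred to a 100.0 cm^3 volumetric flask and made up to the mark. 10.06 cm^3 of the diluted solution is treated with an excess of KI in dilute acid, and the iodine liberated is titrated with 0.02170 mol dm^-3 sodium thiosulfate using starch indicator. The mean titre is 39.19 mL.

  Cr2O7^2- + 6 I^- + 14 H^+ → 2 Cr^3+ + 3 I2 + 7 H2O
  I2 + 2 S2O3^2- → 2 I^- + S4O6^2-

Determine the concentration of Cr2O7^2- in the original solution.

n(S2O3^2-) = 0.03919 × 0.02170 = 8.504 × 10^-4 mol
n(I2) = n(S2O3^2-)/2 = 4.252 × 10^-4 mol
From the 1:3 ratio, n(Cr2O7^2-) in the aliquot = 1/3 × 4.252 × 10^-4 = 1.417 × 10^-4 mol
[Cr2O7^2-]_dilute = 1.417 × 10^-4 / 0.01006 = 0.01409 mol/L
[Cr2O7^2-]_original = 0.01409 × 100.0/24.75 = 0.05693 mol/L

0.05693 mol/L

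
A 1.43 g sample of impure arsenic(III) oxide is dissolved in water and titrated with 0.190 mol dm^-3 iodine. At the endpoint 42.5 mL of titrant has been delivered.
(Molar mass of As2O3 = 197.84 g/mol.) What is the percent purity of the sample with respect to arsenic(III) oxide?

55.9 %

As2O3 + 2 I2 + 2 H2O → As2O5 + 4 HI
n(I2) = 0.0425 L × 0.190 mol/L = 8.07 × 10^-3 mol
From the 1:2 ratio, n(As2O3) = 1/2 × 8.07 × 10^-3 = 4.04 × 10^-3 mol
mass of As2O3 = 4.04 × 10^-3 × 197.84 g/mol = 0.799 g
% As2O3 = 0.799 / 1.43 × 100 = 55.9 %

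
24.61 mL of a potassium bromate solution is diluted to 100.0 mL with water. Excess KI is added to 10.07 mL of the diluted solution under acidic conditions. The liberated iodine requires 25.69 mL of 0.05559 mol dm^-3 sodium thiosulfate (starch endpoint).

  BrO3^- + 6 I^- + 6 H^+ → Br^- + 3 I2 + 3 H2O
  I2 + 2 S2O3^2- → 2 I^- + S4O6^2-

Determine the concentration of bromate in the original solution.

0.09604 mol/L

n(S2O3^2-) = 0.02569 × 0.05559 = 1.428 × 10^-3 mol
n(I2) = n(S2O3^2-)/2 = 7.141 × 10^-4 mol
From the 1:3 ratio, n(BrO3^-) in the aliquot = 1/3 × 7.141 × 10^-4 = 2.380 × 10^-4 mol
[BrO3^-]_dilute = 2.380 × 10^-4 / 0.01007 = 0.02364 mol/L
[BrO3^-]_original = 0.02364 × 100.0/24.61 = 0.09604 mol/L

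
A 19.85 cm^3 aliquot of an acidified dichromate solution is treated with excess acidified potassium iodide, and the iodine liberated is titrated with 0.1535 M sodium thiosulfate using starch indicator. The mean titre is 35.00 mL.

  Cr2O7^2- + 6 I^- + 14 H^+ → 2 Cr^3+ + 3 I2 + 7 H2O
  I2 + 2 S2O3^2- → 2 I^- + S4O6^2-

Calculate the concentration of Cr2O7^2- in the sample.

n(S2O3^2-) = 0.03500 × 0.1535 = 5.372 × 10^-3 mol
n(I2) = n(S2O3^2-)/2 = 2.686 × 10^-3 mol
From the 1:3 ratio, n(Cr2O7^2-) in the aliquot = 1/3 × 2.686 × 10^-3 = 8.954 × 10^-4 mol
[Cr2O7^2-] = 8.954 × 10^-4 / 0.01985 = 0.04511 mol/L

0.04511 M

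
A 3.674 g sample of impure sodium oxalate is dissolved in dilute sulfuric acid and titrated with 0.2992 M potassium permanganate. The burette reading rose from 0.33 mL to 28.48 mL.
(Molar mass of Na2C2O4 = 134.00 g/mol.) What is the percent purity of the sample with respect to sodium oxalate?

76.80 %

2 MnO4^- + 5 C2O4^2- + 16 H^+ → 2 Mn^2+ + 10 CO2 + 8 H2O
n(KMnO4) = 0.02815 L × 0.2992 mol/L = 8.422 × 10^-3 mol
From the 5:2 ratio, n(Na2C2O4) = 5/2 × 8.422 × 10^-3 = 0.02106 mol
mass of Na2C2O4 = 0.02106 × 134.00 g/mol = 2.822 g
% Na2C2O4 = 2.822 / 3.674 × 100 = 76.80 %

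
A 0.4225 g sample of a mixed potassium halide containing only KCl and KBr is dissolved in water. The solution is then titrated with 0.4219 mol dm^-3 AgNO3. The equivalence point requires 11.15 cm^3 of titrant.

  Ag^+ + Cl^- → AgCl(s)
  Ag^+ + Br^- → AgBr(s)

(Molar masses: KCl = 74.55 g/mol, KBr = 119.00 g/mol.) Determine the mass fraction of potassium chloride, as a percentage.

54.50 %

n(AgNO3) = 0.01115 × 0.4219 = 4.704 × 10^-3 mol
Let x = n(KCl), y = n(KBr).
Titrant: 1x + 1y = 4.704 × 10^-3;  mass: 74.55x + 119.00y = 0.4225
Solving, x = 3.089 × 10^-3 mol, y = 1.615 × 10^-3 mol
mass of KCl = 3.089 × 10^-3 × 74.55 = 0.2303 g
% KCl = 0.2303 / 0.4225 × 100 = 54.50 %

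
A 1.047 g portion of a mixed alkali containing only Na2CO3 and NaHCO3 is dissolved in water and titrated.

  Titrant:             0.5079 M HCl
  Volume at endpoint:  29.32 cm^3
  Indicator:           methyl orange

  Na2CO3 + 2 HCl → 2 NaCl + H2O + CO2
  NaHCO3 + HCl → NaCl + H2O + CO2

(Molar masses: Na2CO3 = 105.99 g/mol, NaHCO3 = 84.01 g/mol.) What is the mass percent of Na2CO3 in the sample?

33.30 %

n(HCl) = 0.02932 × 0.5079 = 0.01489 mol
Let x = n(Na2CO3), y = n(NaHCO3).
Titrant: 2x + 1y = 0.01489;  mass: 105.99x + 84.01y = 1.047
Solving, x = 3.289 × 10^-3 mol, y = 8.313 × 10^-3 mol
mass of Na2CO3 = 3.289 × 10^-3 × 105.99 = 0.3487 g
% Na2CO3 = 0.3487 / 1.047 × 100 = 33.30 %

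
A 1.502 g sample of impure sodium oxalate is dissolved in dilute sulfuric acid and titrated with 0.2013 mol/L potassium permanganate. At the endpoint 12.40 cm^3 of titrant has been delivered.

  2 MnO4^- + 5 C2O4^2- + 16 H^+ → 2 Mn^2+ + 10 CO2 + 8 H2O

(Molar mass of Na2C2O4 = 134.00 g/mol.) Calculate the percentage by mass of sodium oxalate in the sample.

n(KMnO4) = 0.01240 L × 0.2013 mol/L = 2.496 × 10^-3 mol
From the 5:2 ratio, n(Na2C2O4) = 5/2 × 2.496 × 10^-3 = 6.240 × 10^-3 mol
mass of Na2C2O4 = 6.240 × 10^-3 × 134.00 g/mol = 0.8362 g
% Na2C2O4 = 0.8362 / 1.502 × 100 = 55.67 %

55.67 %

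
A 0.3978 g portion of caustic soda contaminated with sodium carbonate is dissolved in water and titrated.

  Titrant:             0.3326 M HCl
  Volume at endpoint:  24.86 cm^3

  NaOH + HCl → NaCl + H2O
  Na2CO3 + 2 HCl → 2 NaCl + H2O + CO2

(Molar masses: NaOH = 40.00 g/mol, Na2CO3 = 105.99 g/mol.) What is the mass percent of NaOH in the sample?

31.25 %

n(HCl) = 0.02486 × 0.3326 = 8.268 × 10^-3 mol
Let x = n(NaOH), y = n(Na2CO3).
Titrant: 1x + 2y = 8.268 × 10^-3;  mass: 40.00x + 105.99y = 0.3978
Solving, x = 3.108 × 10^-3 mol, y = 2.580 × 10^-3 mol
mass of NaOH = 3.108 × 10^-3 × 40.00 = 0.1243 g
% NaOH = 0.1243 / 0.3978 × 100 = 31.25 %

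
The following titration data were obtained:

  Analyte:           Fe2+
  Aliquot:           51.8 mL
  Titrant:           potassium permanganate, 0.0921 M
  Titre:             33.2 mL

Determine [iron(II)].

0.295 M

MnO4^- + 5 Fe^2+ + 8 H^+ → Mn^2+ + 5 Fe^3+ + 4 H2O
n(KMnO4) = 0.0332 L × 0.0921 mol/L = 3.06 × 10^-3 mol
From the 5:1 mole ratio, n(Fe2+) = 5/1 × 3.06 × 10^-3 = 0.0153 mol
[Fe2+] = 0.0153 mol / 0.0518 L = 0.295 mol/L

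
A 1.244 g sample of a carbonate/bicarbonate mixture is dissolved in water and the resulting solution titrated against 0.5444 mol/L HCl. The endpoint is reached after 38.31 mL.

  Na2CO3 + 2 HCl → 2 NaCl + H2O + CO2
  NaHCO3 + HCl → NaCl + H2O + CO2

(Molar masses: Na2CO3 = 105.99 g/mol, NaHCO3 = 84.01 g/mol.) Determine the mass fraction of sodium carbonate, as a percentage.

n(HCl) = 0.03831 × 0.5444 = 0.02086 mol
Let x = n(Na2CO3), y = n(NaHCO3).
Titrant: 2x + 1y = 0.02086;  mass: 105.99x + 84.01y = 1.244
Solving, x = 8.191 × 10^-3 mol, y = 4.473 × 10^-3 mol
mass of Na2CO3 = 8.191 × 10^-3 × 105.99 = 0.8682 g
% Na2CO3 = 0.8682 / 1.244 × 100 = 69.79 %

69.79 %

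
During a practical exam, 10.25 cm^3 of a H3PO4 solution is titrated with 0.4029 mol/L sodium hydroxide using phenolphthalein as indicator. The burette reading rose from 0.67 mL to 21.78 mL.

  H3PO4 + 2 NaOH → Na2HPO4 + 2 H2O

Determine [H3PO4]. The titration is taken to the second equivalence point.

0.4149 mol/L

n(NaOH) = 0.02111 L × 0.4029 mol/L = 8.505 × 10^-3 mol
From the 1:2 mole ratio, n(H3PO4) = 1/2 × 8.505 × 10^-3 = 4.253 × 10^-3 mol
[H3PO4] = 4.253 × 10^-3 mol / 0.01025 L = 0.4149 mol/L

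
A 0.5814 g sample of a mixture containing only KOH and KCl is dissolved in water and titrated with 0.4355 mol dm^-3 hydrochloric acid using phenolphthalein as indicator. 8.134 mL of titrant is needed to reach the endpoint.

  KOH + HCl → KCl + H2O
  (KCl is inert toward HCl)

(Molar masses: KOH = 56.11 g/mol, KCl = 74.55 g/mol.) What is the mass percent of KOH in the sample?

34.19 %

n(HCl) = 0.008134 × 0.4355 = 3.542 × 10^-3 mol
Let x = n(KOH), y = n(KCl).
Titrant: 1x = 3.542 × 10^-3;  mass: 56.11x + 74.55y = 0.5814
Solving, x = 3.542 × 10^-3 mol, y = 5.133 × 10^-3 mol
mass of KOH = 3.542 × 10^-3 × 56.11 = 0.1988 g
% KOH = 0.1988 / 0.5814 × 100 = 34.19 %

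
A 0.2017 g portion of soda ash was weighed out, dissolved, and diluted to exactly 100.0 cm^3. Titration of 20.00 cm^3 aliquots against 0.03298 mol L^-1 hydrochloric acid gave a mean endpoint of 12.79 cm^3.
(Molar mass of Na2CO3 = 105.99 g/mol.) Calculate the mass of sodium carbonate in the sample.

Na2CO3 + 2 HCl → 2 NaCl + H2O + CO2
n(HCl) per titration = 0.01279 × 0.03298 = 4.218 × 10^-4 mol
From the 1:2 ratio, n(Na2CO3) in each aliquot = 1/2 × 4.218 × 10^-4 = 2.109 × 10^-4 mol
n(Na2CO3) in the whole flask = 2.109 × 10^-4 × 100.0/20.00 = 1.055 × 10^-3 mol
mass of Na2CO3 = 1.055 × 10^-3 × 105.99 = 0.1118 g

0.1118 g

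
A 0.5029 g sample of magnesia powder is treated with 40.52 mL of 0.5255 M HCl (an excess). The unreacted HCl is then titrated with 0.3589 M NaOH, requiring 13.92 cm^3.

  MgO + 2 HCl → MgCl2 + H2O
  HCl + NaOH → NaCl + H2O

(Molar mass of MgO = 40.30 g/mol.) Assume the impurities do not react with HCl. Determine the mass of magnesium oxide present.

n(HCl) added = 0.04052 × 0.5255 = 0.02129 mol
n(NaOH) used in back-titration = 0.01392 × 0.3589 = 4.996 × 10^-3 mol
n(HCl) left over = 4.996 × 10^-3 mol (1:1 ratio)
n(HCl) consumed by analyte = 0.02129 − 4.996 × 10^-3 = 0.01630 mol
From the 1:2 ratio, n(MgO) = 1/2 × 0.01630 = 8.149 × 10^-3 mol
mass of MgO = 8.149 × 10^-3 × 40.30 = 0.3284 g

0.3284 g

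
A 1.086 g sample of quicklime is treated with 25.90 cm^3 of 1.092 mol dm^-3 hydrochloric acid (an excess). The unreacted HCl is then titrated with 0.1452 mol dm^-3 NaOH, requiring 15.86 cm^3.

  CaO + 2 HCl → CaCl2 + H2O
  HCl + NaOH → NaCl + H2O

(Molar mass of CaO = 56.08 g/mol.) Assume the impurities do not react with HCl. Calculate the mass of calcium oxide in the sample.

0.7285 g

n(HCl) added = 0.02590 × 1.092 = 0.02828 mol
n(NaOH) used in back-titration = 0.01586 × 0.1452 = 2.303 × 10^-3 mol
n(HCl) left over = 2.303 × 10^-3 mol (1:1 ratio)
n(HCl) consumed by analyte = 0.02828 − 2.303 × 10^-3 = 0.02598 mol
From the 1:2 ratio, n(CaO) = 1/2 × 0.02598 = 0.01299 mol
mass of CaO = 0.01299 × 56.08 = 0.7285 g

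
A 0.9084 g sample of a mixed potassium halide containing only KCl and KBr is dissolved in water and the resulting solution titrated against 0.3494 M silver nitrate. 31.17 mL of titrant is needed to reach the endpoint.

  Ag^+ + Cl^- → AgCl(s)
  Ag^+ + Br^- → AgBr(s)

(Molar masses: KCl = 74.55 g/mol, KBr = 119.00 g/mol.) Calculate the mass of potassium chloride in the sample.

0.6501 g

n(AgNO3) = 0.03117 × 0.3494 = 0.01089 mol
Let x = n(KCl), y = n(KBr).
Titrant: 1x + 1y = 0.01089;  mass: 74.55x + 119.00y = 0.9084
Solving, x = 8.720 × 10^-3 mol, y = 2.171 × 10^-3 mol
mass of KCl = 8.720 × 10^-3 × 74.55 = 0.6501 g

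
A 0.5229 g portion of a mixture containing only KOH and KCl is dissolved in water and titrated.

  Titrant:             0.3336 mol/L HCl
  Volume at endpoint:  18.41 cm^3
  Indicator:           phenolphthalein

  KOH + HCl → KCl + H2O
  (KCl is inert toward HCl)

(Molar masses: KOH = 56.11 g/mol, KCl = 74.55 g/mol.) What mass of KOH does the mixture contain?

n(HCl) = 0.01841 × 0.3336 = 6.142 × 10^-3 mol
Let x = n(KOH), y = n(KCl).
Titrant: 1x = 6.142 × 10^-3;  mass: 56.11x + 74.55y = 0.5229
Solving, x = 6.142 × 10^-3 mol, y = 2.392 × 10^-3 mol
mass of KOH = 6.142 × 10^-3 × 56.11 = 0.3446 g

0.3446 g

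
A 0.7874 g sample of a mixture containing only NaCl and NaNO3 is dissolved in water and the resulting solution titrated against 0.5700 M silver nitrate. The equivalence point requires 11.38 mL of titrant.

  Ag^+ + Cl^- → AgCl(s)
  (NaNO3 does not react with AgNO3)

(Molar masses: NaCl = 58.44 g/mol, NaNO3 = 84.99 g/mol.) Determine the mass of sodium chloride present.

0.3791 g

n(AgNO3) = 0.01138 × 0.5700 = 6.487 × 10^-3 mol
Let x = n(NaCl), y = n(NaNO3).
Titrant: 1x = 6.487 × 10^-3;  mass: 58.44x + 84.99y = 0.7874
Solving, x = 6.487 × 10^-3 mol, y = 4.804 × 10^-3 mol
mass of NaCl = 6.487 × 10^-3 × 58.44 = 0.3791 g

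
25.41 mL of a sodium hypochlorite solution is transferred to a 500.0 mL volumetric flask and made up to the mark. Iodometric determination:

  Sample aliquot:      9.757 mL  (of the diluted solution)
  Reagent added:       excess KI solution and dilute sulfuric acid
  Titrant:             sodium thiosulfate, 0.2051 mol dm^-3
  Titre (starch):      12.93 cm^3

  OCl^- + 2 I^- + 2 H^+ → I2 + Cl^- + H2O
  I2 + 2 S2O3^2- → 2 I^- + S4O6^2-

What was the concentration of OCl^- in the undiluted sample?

2.674 mol/L

n(S2O3^2-) = 0.01293 × 0.2051 = 2.652 × 10^-3 mol
n(I2) = n(S2O3^2-)/2 = 1.326 × 10^-3 mol
n(OCl^-) in the aliquot = 1.326 × 10^-3 mol (1:1 ratio)
[OCl^-]_dilute = 1.326 × 10^-3 / 0.009757 = 0.1359 mol/L
[OCl^-]_original = 0.1359 × 500.0/25.41 = 2.674 mol/L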